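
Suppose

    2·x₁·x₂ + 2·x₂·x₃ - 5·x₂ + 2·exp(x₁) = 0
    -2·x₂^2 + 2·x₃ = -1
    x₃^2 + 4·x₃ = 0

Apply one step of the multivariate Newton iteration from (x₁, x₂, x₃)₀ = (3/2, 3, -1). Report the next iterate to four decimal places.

At (3/2, 3, -1): F = (-3.036622, -19.0000, -3.0000).
Jacobian J = [[2·x₂ + 2·exp(x₁), 2·x₁ + 2·x₃ - 5, 2·x₂], [0, -4·x₂, 2], [0, 0, 2·x₃ + 4]].
At the point, J = [[14.963378, -4.0000, 6.0000], [0.0000, -12.0000, 2.0000], [0.0000, 0.0000, 2.0000]] (det J = -359.121075).
Solving J·Δ = −F gives Δ = (-0.7550, -1.3333, 1.5000).
Then the next iterate is (x₁, x₂, x₃)₁ = (0.7450, 1.6667, 0.5000).

(0.7450, 1.6667, 0.5000)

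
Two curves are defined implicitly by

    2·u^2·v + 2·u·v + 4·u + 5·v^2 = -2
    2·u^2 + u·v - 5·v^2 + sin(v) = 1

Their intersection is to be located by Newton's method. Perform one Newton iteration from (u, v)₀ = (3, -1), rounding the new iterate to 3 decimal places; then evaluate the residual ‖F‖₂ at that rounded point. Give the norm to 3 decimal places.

0.804

At (3, -1): F = (-5.000, 8.15853).
Jacobian J = [[4·u·v + 2·v + 4, 2·u^2 + 2·u + 10·v], [4·u + v, u - 10·v + cos(v)]].
At the point, J = [[-10.000, 14.000], [11.000, 13.54030]] (det J = -289.40302).
Solving J·Δ = −F gives Δ = (-0.629, -0.092).
Then the next iterate is (u, v)₁ = (2.371, -1.092).
Re-evaluating at (2.371, -1.092): F = (-0.00961, 0.80428), so ‖F‖₂ = 0.804.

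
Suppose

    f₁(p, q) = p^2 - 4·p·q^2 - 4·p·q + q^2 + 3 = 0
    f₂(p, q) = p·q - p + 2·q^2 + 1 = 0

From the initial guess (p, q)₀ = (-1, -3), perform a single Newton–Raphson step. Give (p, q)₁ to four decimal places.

(-1.5000, -1.0769)

At (-1, -3): F = (37.0000, 23.0000).
Jacobian J = [[2·p - 4·q^2 - 4·q, -8·p·q - 4·p + 2·q], [q - 1, p + 4·q]].
At the point, J = [[-26.0000, -26.0000], [-4.0000, -13.0000]] (det J = 234.0000).
Solving J·Δ = −F gives Δ = (-0.5000, 1.9231).
Then the next iterate is (p, q)₁ = (-1.5000, -1.0769).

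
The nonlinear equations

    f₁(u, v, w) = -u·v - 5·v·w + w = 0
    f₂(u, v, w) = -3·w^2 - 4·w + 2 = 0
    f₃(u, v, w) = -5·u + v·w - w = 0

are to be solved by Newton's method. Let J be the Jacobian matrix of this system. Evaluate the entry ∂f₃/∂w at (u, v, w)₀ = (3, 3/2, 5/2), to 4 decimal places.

∂f₃/∂w = v - 1.
At (3, 3/2, 5/2) this is 0.5000.

0.5000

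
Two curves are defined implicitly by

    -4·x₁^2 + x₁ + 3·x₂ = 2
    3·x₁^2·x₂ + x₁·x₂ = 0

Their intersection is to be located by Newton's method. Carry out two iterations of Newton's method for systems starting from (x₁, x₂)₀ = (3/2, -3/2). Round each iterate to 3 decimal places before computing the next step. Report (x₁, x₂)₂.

(-0.147, 0.739)

At (3/2, -3/2): F = (-14.000, -12.375).
Jacobian J = [[-8·x₁ + 1, 3], [6·x₁·x₂ + x₂, 3·x₁^2 + x₁]].
At the point, J = [[-11.000, 3.000], [-15.000, 8.250]] (det J = -45.750).
Solving J·Δ = −F gives Δ = (-1.713, -1.615).
Then the next iterate is (x₁, x₂)₁ = (-0.213, -3.115).
Round to (-0.213, -3.115) and repeat: F = (-11.73948, 0.23952), J = [[2.704, 3.000], [0.86597, -0.07689]].
Δ = (0.066, 3.854), so (x₁, x₂)₂ = (-0.147, 0.739).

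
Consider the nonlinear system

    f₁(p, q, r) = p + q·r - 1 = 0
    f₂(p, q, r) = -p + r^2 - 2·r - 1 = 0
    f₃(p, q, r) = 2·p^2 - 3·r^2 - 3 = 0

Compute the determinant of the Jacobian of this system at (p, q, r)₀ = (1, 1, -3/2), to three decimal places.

16.500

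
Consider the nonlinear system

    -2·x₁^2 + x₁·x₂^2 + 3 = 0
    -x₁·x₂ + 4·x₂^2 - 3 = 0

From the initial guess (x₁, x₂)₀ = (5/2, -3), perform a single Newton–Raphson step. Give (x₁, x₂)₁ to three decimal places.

At (5/2, -3): F = (13.000, 40.500).
Jacobian J = [[-4·x₁ + x₂^2, 2·x₁·x₂], [-x₂, -x₁ + 8·x₂]].
At the point, J = [[-1.000, -15.000], [3.000, -26.500]] (det J = 71.500).
Solving J·Δ = −F gives Δ = (-3.678, 1.112).
Then the next iterate is (x₁, x₂)₁ = (-1.178, -1.888).

(-1.178, -1.888)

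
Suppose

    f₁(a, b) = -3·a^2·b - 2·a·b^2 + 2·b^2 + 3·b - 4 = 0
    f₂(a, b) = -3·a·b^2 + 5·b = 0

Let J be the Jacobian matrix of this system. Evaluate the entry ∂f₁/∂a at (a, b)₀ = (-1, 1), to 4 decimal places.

∂f₁/∂a = -6·a·b - 2·b^2.
At (-1, 1) this is 4.0000.

4.0000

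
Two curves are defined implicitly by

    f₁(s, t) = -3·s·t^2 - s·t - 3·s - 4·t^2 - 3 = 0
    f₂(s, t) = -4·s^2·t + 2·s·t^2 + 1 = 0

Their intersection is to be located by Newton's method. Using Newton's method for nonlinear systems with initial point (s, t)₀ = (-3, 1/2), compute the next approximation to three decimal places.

At (-3, 1/2): F = (8.750, -18.500).
Jacobian J = [[-3·t^2 - t - 3, -6·s·t - s - 8·t], [-8·s·t + 2·t^2, -4·s^2 + 4·s·t]].
At the point, J = [[-4.250, 8.000], [12.500, -42.000]] (det J = 78.500).
Solving J·Δ = −F gives Δ = (2.796, 0.392).
Then the next iterate is (s, t)₁ = (-0.204, 0.892).

(-0.204, 0.892)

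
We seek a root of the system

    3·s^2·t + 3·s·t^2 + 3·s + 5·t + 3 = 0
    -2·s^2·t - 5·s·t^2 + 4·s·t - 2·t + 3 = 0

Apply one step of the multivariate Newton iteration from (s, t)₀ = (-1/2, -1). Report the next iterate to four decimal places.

(2.5581, -3.4884)

At (-1/2, -1): F = (-5.7500, 10.0000).
Jacobian J = [[6·s·t + 3·t^2 + 3, 3·s^2 + 6·s·t + 5], [-4·s·t - 5·t^2 + 4·t, -2·s^2 - 10·s·t + 4·s - 2]].
At the point, J = [[9.0000, 8.7500], [-11.0000, -9.5000]] (det J = 10.7500).
Solving J·Δ = −F gives Δ = (3.0581, -2.4884).
Then the next iterate is (s, t)₁ = (2.5581, -3.4884).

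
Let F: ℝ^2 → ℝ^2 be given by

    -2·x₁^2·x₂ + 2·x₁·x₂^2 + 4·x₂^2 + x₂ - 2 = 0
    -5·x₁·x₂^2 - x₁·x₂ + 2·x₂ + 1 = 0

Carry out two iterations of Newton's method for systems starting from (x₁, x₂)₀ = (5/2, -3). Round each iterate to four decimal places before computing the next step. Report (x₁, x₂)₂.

At (5/2, -3): F = (113.5000, -110.0000).
Jacobian J = [[-4·x₁·x₂ + 2·x₂^2, -2·x₁^2 + 4·x₁·x₂ + 8·x₂ + 1], [-5·x₂^2 - x₂, -10·x₁·x₂ - x₁ + 2]].
At the point, J = [[48.0000, -65.5000], [-42.0000, 74.5000]] (det J = 825.0000).
Solving J·Δ = −F gives Δ = (-1.5161, 0.6218).
Then the next iterate is (x₁, x₂)₁ = (0.9839, -2.3782).
Round to (0.9839, -2.3782) and repeat: F = (33.979170, -29.240370), J = [[20.671314, -29.321362], [-25.900976, 24.415210]].
Δ = (-0.1090, 1.0820), so (x₁, x₂)₂ = (0.8749, -1.2962).

(0.8749, -1.2962)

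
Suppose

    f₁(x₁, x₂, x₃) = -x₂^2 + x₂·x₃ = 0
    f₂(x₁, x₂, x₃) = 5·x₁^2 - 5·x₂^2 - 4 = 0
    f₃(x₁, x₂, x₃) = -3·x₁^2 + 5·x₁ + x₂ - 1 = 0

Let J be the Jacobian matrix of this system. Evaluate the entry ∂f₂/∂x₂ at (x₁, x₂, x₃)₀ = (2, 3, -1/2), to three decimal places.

∂f₂/∂x₂ = -10·x₂.
At (2, 3, -1/2) this is -30.000.

-30.000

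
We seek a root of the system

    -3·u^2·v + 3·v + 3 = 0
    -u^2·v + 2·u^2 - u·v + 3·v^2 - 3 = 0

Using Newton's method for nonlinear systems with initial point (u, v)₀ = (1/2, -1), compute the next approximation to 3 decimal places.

At (1/2, -1): F = (0.750, 1.250).
Jacobian J = [[-6·u·v, -3·u^2 + 3], [-2·u·v + 4·u - v, -u^2 - u + 6·v]].
At the point, J = [[3.000, 2.250], [4.000, -6.750]] (det J = -29.250).
Solving J·Δ = −F gives Δ = (-0.269, 0.026).
Then the next iterate is (u, v)₁ = (0.231, -0.974).

(0.231, -0.974)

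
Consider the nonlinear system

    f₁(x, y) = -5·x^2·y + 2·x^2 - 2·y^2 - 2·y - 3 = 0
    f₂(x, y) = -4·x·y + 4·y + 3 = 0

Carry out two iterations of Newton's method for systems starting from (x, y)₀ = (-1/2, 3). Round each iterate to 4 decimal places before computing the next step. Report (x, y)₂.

(1.1853, 0.1667)

At (-1/2, 3): F = (-30.2500, 21.0000).
Jacobian J = [[-10·x·y + 4·x, -5·x^2 - 4·y - 2], [-4·y, -4·x + 4]].
At the point, J = [[13.0000, -15.2500], [-12.0000, 6.0000]] (det J = -105.0000).
Solving J·Δ = −F gives Δ = (1.3214, -0.8571).
Then the next iterate is (x, y)₁ = (0.8214, 2.1429).
Round to (0.8214, 2.1429) and repeat: F = (-22.349496, 4.530888), J = [[-14.316181, -13.945090], [-8.5716, 0.7144]].
Δ = (0.3639, -1.9762), so (x, y)₂ = (1.1853, 0.1667).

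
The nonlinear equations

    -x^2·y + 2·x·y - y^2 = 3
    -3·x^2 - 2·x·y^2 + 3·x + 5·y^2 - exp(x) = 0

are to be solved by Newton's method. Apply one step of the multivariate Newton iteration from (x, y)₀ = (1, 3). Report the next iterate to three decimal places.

(0.658, 1.200)

At (1, 3): F = (-9.000, 24.28172).
Jacobian J = [[-2·x·y + 2·y, -x^2 + 2·x - 2·y], [-6·x - 2·y^2 - exp(x) + 3, -4·x·y + 10·y]].
At the point, J = [[0.000, -5.000], [-23.71828, 18.000]] (det J = -118.59141).
Solving J·Δ = −F gives Δ = (-0.342, -1.800).
Then the next iterate is (x, y)₁ = (0.658, 1.200).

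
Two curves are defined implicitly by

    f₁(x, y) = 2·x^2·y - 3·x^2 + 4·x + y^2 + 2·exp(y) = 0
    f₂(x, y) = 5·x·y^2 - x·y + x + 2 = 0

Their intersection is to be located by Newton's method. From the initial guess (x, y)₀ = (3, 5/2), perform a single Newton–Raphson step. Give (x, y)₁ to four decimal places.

At (3, 5/2): F = (60.614988, 91.2500).
Jacobian J = [[4·x·y - 6·x + 4, 2·x^2 + 2·y + 2·exp(y)], [5·y^2 - y + 1, 10·x·y - x]].
At the point, J = [[16.0000, 47.364988], [29.7500, 72.0000]] (det J = -257.108391).
Solving J·Δ = −F gives Δ = (0.1642, -1.3352).
Then the next iterate is (x, y)₁ = (3.1642, 1.1648).

(3.1642, 1.1648)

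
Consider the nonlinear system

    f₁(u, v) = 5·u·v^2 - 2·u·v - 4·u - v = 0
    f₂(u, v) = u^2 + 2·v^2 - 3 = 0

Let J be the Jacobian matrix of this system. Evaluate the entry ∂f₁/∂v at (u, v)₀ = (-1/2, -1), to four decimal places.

5.0000

∂f₁/∂v = 10·u·v - 2·u - 1.
At (-1/2, -1) this is 5.0000.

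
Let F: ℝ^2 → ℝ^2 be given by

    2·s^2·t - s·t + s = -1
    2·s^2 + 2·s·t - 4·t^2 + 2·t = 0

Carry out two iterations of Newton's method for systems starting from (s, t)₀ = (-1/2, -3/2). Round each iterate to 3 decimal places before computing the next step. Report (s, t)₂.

At (-1/2, -3/2): F = (-1.000, -10.000).
Jacobian J = [[4·s·t - t + 1, 2·s^2 - s], [4·s + 2·t, 2·s - 8·t + 2]].
At the point, J = [[5.500, 1.000], [-5.000, 13.000]] (det J = 76.500).
Solving J·Δ = −F gives Δ = (0.039, 0.784).
Then the next iterate is (s, t)₁ = (-0.461, -0.716).
Round to (-0.461, -0.716) and repeat: F = (-0.09541, -2.39743), J = [[3.03630, 0.88604], [-3.276, 6.806]].
Δ = (-0.063, 0.322), so (s, t)₂ = (-0.524, -0.394).

(-0.524, -0.394)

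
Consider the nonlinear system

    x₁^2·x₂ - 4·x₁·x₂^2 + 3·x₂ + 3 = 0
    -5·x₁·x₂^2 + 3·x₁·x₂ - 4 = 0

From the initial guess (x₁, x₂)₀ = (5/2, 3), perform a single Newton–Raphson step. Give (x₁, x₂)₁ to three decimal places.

(0.617, 2.612)

At (5/2, 3): F = (-59.250, -94.000).
Jacobian J = [[2·x₁·x₂ - 4·x₂^2, x₁^2 - 8·x₁·x₂ + 3], [-5·x₂^2 + 3·x₂, -10·x₁·x₂ + 3·x₁]].
At the point, J = [[-21.000, -50.750], [-36.000, -67.500]] (det J = -409.500).
Solving J·Δ = −F gives Δ = (-1.883, -0.388).
Then the next iterate is (x₁, x₂)₁ = (0.617, 2.612).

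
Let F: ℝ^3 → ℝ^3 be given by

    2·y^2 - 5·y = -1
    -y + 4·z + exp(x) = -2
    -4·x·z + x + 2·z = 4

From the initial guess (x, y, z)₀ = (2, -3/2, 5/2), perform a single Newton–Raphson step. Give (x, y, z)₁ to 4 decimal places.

(-4.0285, -0.3182, 8.7094)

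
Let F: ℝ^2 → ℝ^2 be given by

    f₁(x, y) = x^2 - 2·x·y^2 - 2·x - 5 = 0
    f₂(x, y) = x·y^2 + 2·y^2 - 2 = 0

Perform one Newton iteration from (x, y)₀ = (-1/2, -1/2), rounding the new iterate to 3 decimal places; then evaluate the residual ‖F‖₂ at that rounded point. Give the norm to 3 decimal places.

At (-1/2, -1/2): F = (-3.500, -1.625).
Jacobian J = [[2·x - 2·y^2 - 2, -4·x·y], [y^2, 2·x·y + 4·y]].
At the point, J = [[-3.500, -1.000], [0.250, -1.500]] (det J = 5.500).
Solving J·Δ = −F gives Δ = (-0.659, -1.193).
Then the next iterate is (x, y)₁ = (-1.159, -1.693).
Re-evaluating at (-1.159, -1.693): F = (5.30525, 0.41052), so ‖F‖₂ = 5.321.

5.321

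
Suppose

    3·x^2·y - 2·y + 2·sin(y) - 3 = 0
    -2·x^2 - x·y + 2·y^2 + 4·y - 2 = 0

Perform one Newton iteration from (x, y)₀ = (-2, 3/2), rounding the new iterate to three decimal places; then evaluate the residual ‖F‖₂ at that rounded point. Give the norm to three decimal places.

At (-2, 3/2): F = (13.99499, 3.500).
Jacobian J = [[6·x·y, 3·x^2 + 2·cos(y) - 2], [-4·x - y, -x + 4·y + 4]].
At the point, J = [[-18.000, 10.14147], [6.500, 12.000]] (det J = -281.91958).
Solving J·Δ = −F gives Δ = (0.470, -0.546).
Then the next iterate is (x, y)₁ = (-1.530, 0.954).
Re-evaluating at (-1.530, 0.954): F = (3.42313, 0.41405), so ‖F‖₂ = 3.448.

3.448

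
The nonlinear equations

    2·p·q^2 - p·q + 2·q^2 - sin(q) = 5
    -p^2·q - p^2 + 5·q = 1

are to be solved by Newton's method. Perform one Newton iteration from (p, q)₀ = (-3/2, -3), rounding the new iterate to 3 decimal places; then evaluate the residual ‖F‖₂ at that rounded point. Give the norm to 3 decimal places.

6.602

At (-3/2, -3): F = (-18.35888, -11.500).
Jacobian J = [[2·q^2 - q, 4·p·q - p + 4·q - cos(q)], [-2·p·q - 2·p, -p^2 + 5]].
At the point, J = [[21.000, 8.48999], [-6.000, 2.750]] (det J = 108.68995).
Solving J·Δ = −F gives Δ = (-0.434, 3.235).
Then the next iterate is (p, q)₁ = (-1.934, 0.235).
Re-evaluating at (-1.934, 0.235): F = (-4.88151, -4.44434), so ‖F‖₂ = 6.602.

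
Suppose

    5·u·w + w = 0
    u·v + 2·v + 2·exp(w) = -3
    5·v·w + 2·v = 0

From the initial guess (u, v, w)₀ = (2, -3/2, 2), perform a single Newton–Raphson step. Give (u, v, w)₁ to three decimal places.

At (2, -3/2, 2): F = (22.000, 11.77811, -18.000).
Jacobian J = [[5·w, 0, 5·u + 1], [v, u + 2, 2·exp(w)], [0, 5·w + 2, 5·v]].
At the point, J = [[10.000, 0.000, 11.000], [-1.500, 4.000, 14.77811], [0.000, 12.000, -7.500]] (det J = -2271.37346).
Solving J·Δ = −F gives Δ = (-0.975, 0.804, -1.114).
Then the next iterate is (u, v, w)₁ = (1.025, -0.696, 0.886).

(1.025, -0.696, 0.886)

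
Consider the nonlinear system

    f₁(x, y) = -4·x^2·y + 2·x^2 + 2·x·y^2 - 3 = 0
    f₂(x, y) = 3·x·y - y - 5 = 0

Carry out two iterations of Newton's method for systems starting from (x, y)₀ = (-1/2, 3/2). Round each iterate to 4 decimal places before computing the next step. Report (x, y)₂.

(-3.2427, -6.2759)

At (-1/2, 3/2): F = (-6.2500, -8.7500).
Jacobian J = [[-8·x·y + 4·x + 2·y^2, -4·x^2 + 4·x·y], [3·y, 3·x - 1]].
At the point, J = [[8.5000, -4.0000], [4.5000, -2.5000]] (det J = -3.2500).
Solving J·Δ = −F gives Δ = (-5.9615, -14.2308).
Then the next iterate is (x, y)₁ = (-6.4615, -12.7308).
Round to (-6.4615, -12.7308) and repeat: F = (112.122733, 254.510993), J = [[-359.779976, 162.036328], [-38.1924, -20.3845]].
Δ = (3.2188, 6.4549), so (x, y)₂ = (-3.2427, -6.2759).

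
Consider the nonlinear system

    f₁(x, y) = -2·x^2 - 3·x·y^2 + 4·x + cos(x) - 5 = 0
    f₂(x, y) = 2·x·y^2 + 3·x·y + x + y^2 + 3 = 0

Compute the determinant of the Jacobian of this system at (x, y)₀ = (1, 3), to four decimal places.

J = [[-4·x - 3·y^2 - sin(x) + 4, -6·x·y], [2·y^2 + 3·y + 1, 4·x·y + 3·x + 2·y]].
At the point, J = [[-27.841471, -18.0000], [28.0000, 21.0000]].
det J = -80.6709.

-80.6709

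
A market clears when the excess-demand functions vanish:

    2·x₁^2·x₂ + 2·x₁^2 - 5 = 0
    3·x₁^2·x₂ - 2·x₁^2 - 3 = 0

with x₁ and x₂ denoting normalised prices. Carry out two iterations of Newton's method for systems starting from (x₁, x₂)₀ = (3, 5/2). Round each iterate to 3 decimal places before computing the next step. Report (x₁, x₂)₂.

(1.098, 2.213)

At (3, 5/2): F = (58.000, 46.500).
Jacobian J = [[4·x₁·x₂ + 4·x₁, 2·x₁^2], [6·x₁·x₂ - 4·x₁, 3·x₁^2]].
At the point, J = [[42.000, 18.000], [33.000, 27.000]] (det J = 540.000).
Solving J·Δ = −F gives Δ = (-1.350, -0.072).
Then the next iterate is (x₁, x₂)₁ = (1.650, 2.428).
Round to (1.650, 2.428) and repeat: F = (13.66546, 11.38569), J = [[22.62480, 5.445], [17.43720, 8.16750]].
Δ = (-0.552, -0.215), so (x₁, x₂)₂ = (1.098, 2.213).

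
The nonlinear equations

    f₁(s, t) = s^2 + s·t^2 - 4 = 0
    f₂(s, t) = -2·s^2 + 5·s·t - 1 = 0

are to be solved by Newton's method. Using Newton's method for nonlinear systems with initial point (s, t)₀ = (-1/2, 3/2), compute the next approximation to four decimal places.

At (-1/2, 3/2): F = (-4.8750, -5.2500).
Jacobian J = [[2·s + t^2, 2·s·t], [-4·s + 5·t, 5·s]].
At the point, J = [[1.2500, -1.5000], [9.5000, -2.5000]] (det J = 11.1250).
Solving J·Δ = −F gives Δ = (-0.3876, -3.5730).
Then the next iterate is (s, t)₁ = (-0.8876, -2.0730).

(-0.8876, -2.0730)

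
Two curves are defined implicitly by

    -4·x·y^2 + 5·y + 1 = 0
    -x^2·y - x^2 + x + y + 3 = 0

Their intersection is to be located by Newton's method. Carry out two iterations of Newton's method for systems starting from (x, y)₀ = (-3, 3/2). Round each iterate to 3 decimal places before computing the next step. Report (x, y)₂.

(-1.530, 0.333)

At (-3, 3/2): F = (35.500, -21.000).
Jacobian J = [[-4·y^2, -8·x·y + 5], [-2·x·y - 2·x + 1, -x^2 + 1]].
At the point, J = [[-9.000, 41.000], [16.000, -8.000]] (det J = -584.000).
Solving J·Δ = −F gives Δ = (0.988, -0.649).
Then the next iterate is (x, y)₁ = (-2.012, 0.851).
Round to (-2.012, 0.851) and repeat: F = (11.08337, -5.65411), J = [[-2.89680, 18.69770], [8.44842, -3.04814]].
Δ = (0.482, -0.518), so (x, y)₂ = (-1.530, 0.333).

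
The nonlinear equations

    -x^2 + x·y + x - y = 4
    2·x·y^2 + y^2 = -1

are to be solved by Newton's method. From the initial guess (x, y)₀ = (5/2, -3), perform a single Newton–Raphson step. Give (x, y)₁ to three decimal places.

(0.907, -2.269)

At (5/2, -3): F = (-12.250, 55.000).
Jacobian J = [[-2·x + y + 1, x - 1], [2·y^2, 4·x·y + 2·y]].
At the point, J = [[-7.000, 1.500], [18.000, -36.000]] (det J = 225.000).
Solving J·Δ = −F gives Δ = (-1.593, 0.731).
Then the next iterate is (x, y)₁ = (0.907, -2.269).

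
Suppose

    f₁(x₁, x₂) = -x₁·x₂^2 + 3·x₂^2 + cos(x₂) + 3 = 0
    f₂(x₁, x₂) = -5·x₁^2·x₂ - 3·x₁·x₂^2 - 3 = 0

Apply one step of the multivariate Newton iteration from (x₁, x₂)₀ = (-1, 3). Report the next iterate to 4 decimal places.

At (-1, 3): F = (38.010008, 9.0000).
Jacobian J = [[-x₂^2, -2·x₁·x₂ + 6·x₂ - sin(x₂)], [-10·x₁·x₂ - 3·x₂^2, -5·x₁^2 - 6·x₁·x₂]].
At the point, J = [[-9.0000, 23.858880], [3.0000, 13.0000]] (det J = -188.576640).
Solving J·Δ = −F gives Δ = (1.4816, -1.0342).
Then the next iterate is (x₁, x₂)₁ = (0.4816, 1.9658).

(0.4816, 1.9658)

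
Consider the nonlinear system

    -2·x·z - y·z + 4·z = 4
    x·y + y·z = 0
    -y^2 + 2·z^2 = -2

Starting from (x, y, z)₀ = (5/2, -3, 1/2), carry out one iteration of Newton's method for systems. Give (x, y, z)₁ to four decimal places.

(-0.0357, -2.0714, 0.9643)

At (5/2, -3, 1/2): F = (-3.0000, -9.0000, -6.5000).
Jacobian J = [[-2·z, -z, -2·x - y + 4], [y, x + z, y], [0, -2·y, 4·z]].
At the point, J = [[-1.0000, -0.5000, 2.0000], [-3.0000, 3.0000, -3.0000], [0.0000, 6.0000, 2.0000]] (det J = -63.0000).
Solving J·Δ = −F gives Δ = (-2.5357, 0.9286, 0.4643).
Then the next iterate is (x, y, z)₁ = (-0.0357, -2.0714, 0.9643).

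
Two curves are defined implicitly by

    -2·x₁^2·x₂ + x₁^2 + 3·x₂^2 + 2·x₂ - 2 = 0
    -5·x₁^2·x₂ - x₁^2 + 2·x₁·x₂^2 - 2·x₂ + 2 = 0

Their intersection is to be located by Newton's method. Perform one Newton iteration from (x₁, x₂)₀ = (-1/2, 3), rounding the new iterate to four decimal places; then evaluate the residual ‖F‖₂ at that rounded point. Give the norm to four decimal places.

8.0625

At (-1/2, 3): F = (29.7500, -17.0000).
Jacobian J = [[-4·x₁·x₂ + 2·x₁, -2·x₁^2 + 6·x₂ + 2], [-10·x₁·x₂ - 2·x₁ + 2·x₂^2, -5·x₁^2 + 4·x₁·x₂ - 2]].
At the point, J = [[5.0000, 19.5000], [34.0000, -9.2500]] (det J = -709.2500).
Solving J·Δ = −F gives Δ = (0.0794, -1.5460).
Then the next iterate is (x₁, x₂)₁ = (-0.4206, 1.4540).
Re-evaluating at (-0.4206, 1.4540): F = (6.912814, -4.149393), so ‖F‖₂ = 8.0625.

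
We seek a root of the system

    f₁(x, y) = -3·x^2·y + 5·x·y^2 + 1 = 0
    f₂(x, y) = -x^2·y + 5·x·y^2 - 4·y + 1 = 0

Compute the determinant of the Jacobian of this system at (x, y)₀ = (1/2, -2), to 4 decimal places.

-134.0000

J = [[-6·x·y + 5·y^2, -3·x^2 + 10·x·y], [-2·x·y + 5·y^2, -x^2 + 10·x·y - 4]].
At the point, J = [[26.0000, -10.7500], [22.0000, -14.2500]].
det J = -134.0000.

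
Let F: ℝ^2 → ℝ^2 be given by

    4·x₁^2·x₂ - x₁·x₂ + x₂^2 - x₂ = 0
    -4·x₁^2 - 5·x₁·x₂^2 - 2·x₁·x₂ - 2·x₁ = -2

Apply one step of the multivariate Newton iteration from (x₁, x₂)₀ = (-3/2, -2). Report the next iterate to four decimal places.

(-1.0590, -1.3572)

At (-3/2, -2): F = (-15.0000, 20.0000).
Jacobian J = [[8·x₁·x₂ - x₂, 4·x₁^2 - x₁ + 2·x₂ - 1], [-8·x₁ - 5·x₂^2 - 2·x₂ - 2, -10·x₁·x₂ - 2·x₁]].
At the point, J = [[26.0000, 5.5000], [-6.0000, -27.0000]] (det J = -669.0000).
Solving J·Δ = −F gives Δ = (0.4410, 0.6428).
Then the next iterate is (x₁, x₂)₁ = (-1.0590, -1.3572).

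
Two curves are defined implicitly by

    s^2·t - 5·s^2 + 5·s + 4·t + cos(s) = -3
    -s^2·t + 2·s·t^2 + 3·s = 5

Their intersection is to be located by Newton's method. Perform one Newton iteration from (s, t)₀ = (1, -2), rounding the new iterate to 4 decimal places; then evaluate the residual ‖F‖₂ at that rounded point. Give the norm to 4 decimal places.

17.8075

At (1, -2): F = (-6.459698, 8.0000).
Jacobian J = [[2·s·t - 10·s - sin(s) + 5, s^2 + 4], [-2·s·t + 2·t^2 + 3, -s^2 + 4·s·t]].
At the point, J = [[-9.841471, 5.0000], [15.0000, -9.0000]] (det J = 13.573239).
Solving J·Δ = −F gives Δ = (-1.3363, -1.3382).
Then the next iterate is (s, t)₁ = (-0.3363, -3.3382).
Re-evaluating at (-0.3363, -3.3382): F = (-12.033349, -13.126529), so ‖F‖₂ = 17.8075.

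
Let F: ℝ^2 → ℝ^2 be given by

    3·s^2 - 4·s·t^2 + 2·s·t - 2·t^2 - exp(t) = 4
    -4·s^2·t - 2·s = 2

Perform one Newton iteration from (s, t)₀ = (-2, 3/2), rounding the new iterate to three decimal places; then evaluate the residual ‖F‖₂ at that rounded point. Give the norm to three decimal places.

21.489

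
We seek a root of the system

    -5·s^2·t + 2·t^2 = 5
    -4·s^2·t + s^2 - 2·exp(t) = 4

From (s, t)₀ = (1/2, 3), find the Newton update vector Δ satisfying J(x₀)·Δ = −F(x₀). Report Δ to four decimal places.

(-0.1679, -1.0948)

At (1/2, 3): F = (9.2500, -46.921074).
Jacobian J = [[-10·s·t, -5·s^2 + 4·t], [-8·s·t + 2·s, -4·s^2 - 2·exp(t)]].
At the point, J = [[-15.0000, 10.7500], [-11.0000, -41.171074]] (det J = 735.816108).
Solving J·Δ = −F gives Δ = (-0.1679, -1.0948).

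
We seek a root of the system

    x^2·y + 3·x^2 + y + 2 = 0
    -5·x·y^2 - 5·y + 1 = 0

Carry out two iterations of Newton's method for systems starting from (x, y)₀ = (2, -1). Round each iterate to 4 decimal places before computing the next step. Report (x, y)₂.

(0.5402, -1.7197)

At (2, -1): F = (9.0000, -4.0000).
Jacobian J = [[2·x·y + 6·x, x^2 + 1], [-5·y^2, -10·x·y - 5]].
At the point, J = [[8.0000, 5.0000], [-5.0000, 15.0000]] (det J = 145.0000).
Solving J·Δ = −F gives Δ = (-1.0690, -0.0897).
Then the next iterate is (x, y)₁ = (0.9310, -1.0897).
Round to (0.9310, -1.0897) and repeat: F = (2.566074, 0.920938), J = [[3.556979, 1.866761], [-5.937230, 5.145107]].
Δ = (-0.3908, -0.6300), so (x, y)₂ = (0.5402, -1.7197).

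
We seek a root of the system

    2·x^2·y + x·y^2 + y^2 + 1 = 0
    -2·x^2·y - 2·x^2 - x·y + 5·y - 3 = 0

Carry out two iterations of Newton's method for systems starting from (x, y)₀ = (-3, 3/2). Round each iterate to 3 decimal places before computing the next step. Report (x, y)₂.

At (-3, 3/2): F = (23.500, -36.000).
Jacobian J = [[4·x·y + y^2, 2·x^2 + 2·x·y + 2·y], [-4·x·y - 4·x - y, -2·x^2 - x + 5]].
At the point, J = [[-15.750, 12.000], [28.500, -10.000]] (det J = -184.500).
Solving J·Δ = −F gives Δ = (1.068, -0.557).
Then the next iterate is (x, y)₁ = (-1.932, 0.943).
Round to (-1.932, 0.943) and repeat: F = (7.21095, -10.96810), J = [[-6.39825, 5.70750], [14.07250, -0.53325]].
Δ = (0.764, -0.407), so (x, y)₂ = (-1.168, 0.536).

(-1.168, 0.536)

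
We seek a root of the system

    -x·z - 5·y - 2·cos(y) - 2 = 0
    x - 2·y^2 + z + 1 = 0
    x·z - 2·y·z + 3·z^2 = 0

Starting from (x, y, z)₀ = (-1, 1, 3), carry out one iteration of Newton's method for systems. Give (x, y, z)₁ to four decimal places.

(-2.5900, 0.5911, 1.9544)

At (-1, 1, 3): F = (-5.080605, 1.0000, 18.0000).
Jacobian J = [[-z, 2·sin(y) - 5, -x], [1, -4·y, 1], [z, -2·z, x - 2·y + 6·z]].
At the point, J = [[-3.0000, -3.317058, 1.0000], [1.0000, -4.0000, 1.0000], [3.0000, -6.0000, 15.0000]] (det J = 207.804696).
Solving J·Δ = −F gives Δ = (-1.5900, -0.4089, -1.0456).
Then the next iterate is (x, y, z)₁ = (-2.5900, 0.5911, 1.9544).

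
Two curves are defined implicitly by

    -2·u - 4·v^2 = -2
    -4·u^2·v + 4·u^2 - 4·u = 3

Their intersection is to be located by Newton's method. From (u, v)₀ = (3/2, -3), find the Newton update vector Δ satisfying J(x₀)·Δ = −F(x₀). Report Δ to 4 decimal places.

(-0.3035, 1.5164)

At (3/2, -3): F = (-37.0000, 27.0000).
Jacobian J = [[-2, -8·v], [-8·u·v + 8·u - 4, -4·u^2]].
At the point, J = [[-2.0000, 24.0000], [44.0000, -9.0000]] (det J = -1038.0000).
Solving J·Δ = −F gives Δ = (-0.3035, 1.5164).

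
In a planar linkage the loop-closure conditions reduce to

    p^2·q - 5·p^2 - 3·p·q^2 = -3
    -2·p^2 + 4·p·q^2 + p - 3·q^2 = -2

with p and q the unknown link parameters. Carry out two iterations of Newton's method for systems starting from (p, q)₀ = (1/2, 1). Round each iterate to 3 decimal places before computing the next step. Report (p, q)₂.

(0.444, 1.304)

At (1/2, 1): F = (0.500, 1.000).
Jacobian J = [[2·p·q - 10·p - 3·q^2, p^2 - 6·p·q], [-4·p + 4·q^2 + 1, 8·p·q - 6·q]].
At the point, J = [[-7.000, -2.750], [3.000, -2.000]] (det J = 22.250).
Solving J·Δ = −F gives Δ = (-0.079, 0.382).
Then the next iterate is (p, q)₁ = (0.421, 1.382).
Round to (0.421, 1.382) and repeat: F = (-0.05349, -0.44694), J = [[-8.77613, -3.31369], [6.95570, -3.63742]].
Δ = (0.023, -0.078), so (p, q)₂ = (0.444, 1.304).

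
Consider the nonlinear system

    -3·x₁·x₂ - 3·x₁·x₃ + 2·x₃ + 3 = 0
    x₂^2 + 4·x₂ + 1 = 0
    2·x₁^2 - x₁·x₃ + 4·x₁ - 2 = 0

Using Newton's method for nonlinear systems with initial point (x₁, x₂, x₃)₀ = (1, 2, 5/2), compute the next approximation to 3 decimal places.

(0.888, 0.375, 3.385)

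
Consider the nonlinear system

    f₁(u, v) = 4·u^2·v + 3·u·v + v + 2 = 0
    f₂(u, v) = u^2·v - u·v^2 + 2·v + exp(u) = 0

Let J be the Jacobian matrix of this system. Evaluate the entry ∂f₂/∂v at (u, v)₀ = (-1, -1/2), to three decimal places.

∂f₂/∂v = u^2 - 2·u·v + 2.
At (-1, -1/2) this is 2.000.

2.000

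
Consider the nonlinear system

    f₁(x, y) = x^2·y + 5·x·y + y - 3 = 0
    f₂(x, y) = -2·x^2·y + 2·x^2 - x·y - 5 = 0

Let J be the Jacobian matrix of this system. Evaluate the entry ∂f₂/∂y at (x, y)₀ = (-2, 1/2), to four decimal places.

∂f₂/∂y = -2·x^2 - x.
At (-2, 1/2) this is -6.0000.

-6.0000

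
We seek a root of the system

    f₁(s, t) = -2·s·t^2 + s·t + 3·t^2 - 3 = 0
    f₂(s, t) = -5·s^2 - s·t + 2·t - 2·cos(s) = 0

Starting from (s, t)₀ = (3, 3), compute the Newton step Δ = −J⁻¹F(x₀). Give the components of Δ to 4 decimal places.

At (3, 3): F = (-21.0000, -46.020015).
Jacobian J = [[-2·t^2 + t, -4·s·t + s + 6·t], [-10·s - t + 2·sin(s), -s + 2]].
At the point, J = [[-15.0000, -15.0000], [-32.717760, -1.0000]] (det J = -475.766400).
Solving J·Δ = −F gives Δ = (-1.4068, 0.0068).

(-1.4068, 0.0068)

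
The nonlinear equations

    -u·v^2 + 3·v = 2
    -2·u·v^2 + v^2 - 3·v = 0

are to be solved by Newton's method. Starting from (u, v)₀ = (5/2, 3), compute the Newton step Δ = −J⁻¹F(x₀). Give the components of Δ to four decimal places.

(4.5000, -4.6667)

At (5/2, 3): F = (-15.5000, -45.0000).
Jacobian J = [[-v^2, -2·u·v + 3], [-2·v^2, -4·u·v + 2·v - 3]].
At the point, J = [[-9.0000, -12.0000], [-18.0000, -27.0000]] (det J = 27.0000).
Solving J·Δ = −F gives Δ = (4.5000, -4.6667).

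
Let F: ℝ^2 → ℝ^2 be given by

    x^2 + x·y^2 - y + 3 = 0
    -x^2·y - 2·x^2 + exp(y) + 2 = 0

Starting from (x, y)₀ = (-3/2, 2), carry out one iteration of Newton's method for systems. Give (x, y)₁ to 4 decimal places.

(-1.3720, 1.6254)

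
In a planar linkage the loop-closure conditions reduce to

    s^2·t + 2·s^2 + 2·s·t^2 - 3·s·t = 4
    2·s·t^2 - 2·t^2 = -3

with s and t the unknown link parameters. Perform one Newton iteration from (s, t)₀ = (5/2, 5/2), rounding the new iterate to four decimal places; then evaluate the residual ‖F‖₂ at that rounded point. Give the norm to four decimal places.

At (5/2, 5/2): F = (36.6250, 21.7500).
Jacobian J = [[2·s·t + 4·s + 2·t^2 - 3·t, s^2 + 4·s·t - 3·s], [2·t^2, 4·s·t - 4·t]].
At the point, J = [[27.5000, 23.7500], [12.5000, 15.0000]] (det J = 115.6250).
Solving J·Δ = −F gives Δ = (-0.2838, -1.2135).
Then the next iterate is (s, t)₁ = (2.2162, 1.2865).
Re-evaluating at (2.2162, 1.2865): F = (10.924347, 7.025822), so ‖F‖₂ = 12.9886.

12.9886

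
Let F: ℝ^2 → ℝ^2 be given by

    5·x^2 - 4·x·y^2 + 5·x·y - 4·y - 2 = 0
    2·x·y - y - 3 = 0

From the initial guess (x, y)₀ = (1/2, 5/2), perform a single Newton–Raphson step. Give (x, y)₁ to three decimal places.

(1.100, 0.630)

At (1/2, 5/2): F = (-17.000, -3.000).
Jacobian J = [[10·x - 4·y^2 + 5·y, -8·x·y + 5·x - 4], [2·y, 2·x - 1]].
At the point, J = [[-7.500, -11.500], [5.000, 0.000]] (det J = 57.500).
Solving J·Δ = −F gives Δ = (0.600, -1.870).
Then the next iterate is (x, y)₁ = (1.100, 0.630).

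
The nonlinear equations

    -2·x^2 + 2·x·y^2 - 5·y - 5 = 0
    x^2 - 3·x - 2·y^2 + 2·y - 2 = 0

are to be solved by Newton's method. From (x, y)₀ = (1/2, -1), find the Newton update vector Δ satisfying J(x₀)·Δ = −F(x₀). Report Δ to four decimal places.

At (1/2, -1): F = (0.5000, -7.2500).
Jacobian J = [[-4·x + 2·y^2, 4·x·y - 5], [2·x - 3, -4·y + 2]].
At the point, J = [[0.0000, -7.0000], [-2.0000, 6.0000]] (det J = -14.0000).
Solving J·Δ = −F gives Δ = (-3.4107, 0.0714).

(-3.4107, 0.0714)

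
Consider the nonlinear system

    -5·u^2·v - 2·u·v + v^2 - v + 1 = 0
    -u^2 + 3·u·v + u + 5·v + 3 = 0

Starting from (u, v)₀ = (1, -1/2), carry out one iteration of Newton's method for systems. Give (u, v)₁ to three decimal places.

(-0.294, -0.779)

At (1, -1/2): F = (5.250, -1.000).
Jacobian J = [[-10·u·v - 2·v, -5·u^2 - 2·u + 2·v - 1], [-2·u + 3·v + 1, 3·u + 5]].
At the point, J = [[6.000, -9.000], [-2.500, 8.000]] (det J = 25.500).
Solving J·Δ = −F gives Δ = (-1.294, -0.279).
Then the next iterate is (u, v)₁ = (-0.294, -0.779).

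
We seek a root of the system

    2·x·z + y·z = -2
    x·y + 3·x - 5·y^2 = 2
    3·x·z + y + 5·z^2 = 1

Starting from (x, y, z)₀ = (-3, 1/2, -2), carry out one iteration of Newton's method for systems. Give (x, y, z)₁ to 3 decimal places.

(-0.473, -0.113, -1.251)

At (-3, 1/2, -2): F = (13.000, -13.750, 37.500).
Jacobian J = [[2·z, z, 2·x + y], [y + 3, x - 10·y, 0], [3·z, 1, 3·x + 10·z]].
At the point, J = [[-4.000, -2.000, -5.500], [3.500, -8.000, 0.000], [-6.000, 1.000, -29.000]] (det J = -886.250).
Solving J·Δ = −F gives Δ = (2.527, -0.613, 0.749).
Then the next iterate is (x, y, z)₁ = (-0.473, -0.113, -1.251).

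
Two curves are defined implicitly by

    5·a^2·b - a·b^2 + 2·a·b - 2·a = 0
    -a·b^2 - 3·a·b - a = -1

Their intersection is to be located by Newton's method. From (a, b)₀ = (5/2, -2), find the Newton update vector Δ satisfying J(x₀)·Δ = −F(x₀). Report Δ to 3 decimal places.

At (5/2, -2): F = (-87.500, 3.500).
Jacobian J = [[10·a·b - b^2 + 2·b - 2, 5·a^2 - 2·a·b + 2·a], [-b^2 - 3·b - 1, -2·a·b - 3·a]].
At the point, J = [[-60.000, 46.250], [1.000, 2.500]] (det J = -196.250).
Solving J·Δ = −F gives Δ = (-1.939, -0.624).

(-1.939, -0.624)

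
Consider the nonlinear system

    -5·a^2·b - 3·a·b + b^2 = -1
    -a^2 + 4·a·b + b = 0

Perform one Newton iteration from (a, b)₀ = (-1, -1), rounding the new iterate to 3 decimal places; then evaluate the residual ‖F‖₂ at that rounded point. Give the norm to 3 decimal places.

At (-1, -1): F = (4.000, 2.000).
Jacobian J = [[-10·a·b - 3·b, -5·a^2 - 3·a + 2·b], [-2·a + 4·b, 4·a + 1]].
At the point, J = [[-7.000, -4.000], [-2.000, -3.000]] (det J = 13.000).
Solving J·Δ = −F gives Δ = (0.308, 0.462).
Then the next iterate is (a, b)₁ = (-0.692, -0.538).
Re-evaluating at (-0.692, -0.538): F = (1.46070, 0.47232), so ‖F‖₂ = 1.535.

1.535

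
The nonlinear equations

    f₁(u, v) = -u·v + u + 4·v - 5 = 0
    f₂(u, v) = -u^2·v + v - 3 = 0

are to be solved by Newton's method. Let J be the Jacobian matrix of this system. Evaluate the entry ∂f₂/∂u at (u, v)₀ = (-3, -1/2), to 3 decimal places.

∂f₂/∂u = -2·u·v.
At (-3, -1/2) this is -3.000.

-3.000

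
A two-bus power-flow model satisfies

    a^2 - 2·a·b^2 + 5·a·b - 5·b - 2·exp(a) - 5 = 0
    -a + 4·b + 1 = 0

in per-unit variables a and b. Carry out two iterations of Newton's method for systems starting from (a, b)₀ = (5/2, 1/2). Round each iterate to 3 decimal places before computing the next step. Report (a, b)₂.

(-1.375, -0.594)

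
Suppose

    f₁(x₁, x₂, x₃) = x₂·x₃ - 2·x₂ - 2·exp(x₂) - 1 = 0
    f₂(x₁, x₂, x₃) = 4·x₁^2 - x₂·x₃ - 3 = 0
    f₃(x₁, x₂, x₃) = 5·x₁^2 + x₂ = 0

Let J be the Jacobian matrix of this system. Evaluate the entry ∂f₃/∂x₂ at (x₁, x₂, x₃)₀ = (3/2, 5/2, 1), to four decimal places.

1.0000

∂f₃/∂x₂ = 1.
At (3/2, 5/2, 1) this is 1.0000.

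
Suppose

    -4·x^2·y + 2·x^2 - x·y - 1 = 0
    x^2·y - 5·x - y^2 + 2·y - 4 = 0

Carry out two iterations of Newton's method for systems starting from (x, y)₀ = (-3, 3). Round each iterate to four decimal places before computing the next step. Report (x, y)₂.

At (-3, 3): F = (-82.0000, 35.0000).
Jacobian J = [[-8·x·y + 4·x - y, -4·x^2 - x], [2·x·y - 5, x^2 - 2·y + 2]].
At the point, J = [[57.0000, -33.0000], [-23.0000, 5.0000]] (det J = -474.0000).
Solving J·Δ = −F gives Δ = (1.5717, 0.2300).
Then the next iterate is (x, y)₁ = (-1.4283, 3.2300).
Round to (-1.4283, 3.2300) and repeat: F = (-18.663838, 5.757932), J = [[27.964072, -6.731864], [-14.226818, -2.419959]].
Δ = (0.5135, -0.6394), so (x, y)₂ = (-0.9148, 2.5906).

(-0.9148, 2.5906)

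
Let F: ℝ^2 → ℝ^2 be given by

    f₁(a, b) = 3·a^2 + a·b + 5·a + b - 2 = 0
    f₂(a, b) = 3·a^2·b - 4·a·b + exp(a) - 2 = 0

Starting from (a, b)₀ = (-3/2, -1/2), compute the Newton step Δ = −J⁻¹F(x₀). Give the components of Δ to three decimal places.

At (-3/2, -1/2): F = (-2.500, -8.15187).
Jacobian J = [[6·a + b + 5, a + 1], [6·a·b - 4·b + exp(a), 3·a^2 - 4·a]].
At the point, J = [[-4.500, -0.500], [6.72313, 12.750]] (det J = -54.01343).
Solving J·Δ = −F gives Δ = (-0.666, 0.990).

(-0.666, 0.990)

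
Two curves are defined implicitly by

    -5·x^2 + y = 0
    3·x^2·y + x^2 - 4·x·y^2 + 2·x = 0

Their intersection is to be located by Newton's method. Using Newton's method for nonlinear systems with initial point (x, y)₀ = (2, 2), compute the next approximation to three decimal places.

At (2, 2): F = (-18.000, 0.000).
Jacobian J = [[-10·x, 1], [6·x·y + 2·x - 4·y^2 + 2, 3·x^2 - 8·x·y]].
At the point, J = [[-20.000, 1.000], [14.000, -20.000]] (det J = 386.000).
Solving J·Δ = −F gives Δ = (-0.933, -0.653).
Then the next iterate is (x, y)₁ = (1.067, 1.347).

(1.067, 1.347)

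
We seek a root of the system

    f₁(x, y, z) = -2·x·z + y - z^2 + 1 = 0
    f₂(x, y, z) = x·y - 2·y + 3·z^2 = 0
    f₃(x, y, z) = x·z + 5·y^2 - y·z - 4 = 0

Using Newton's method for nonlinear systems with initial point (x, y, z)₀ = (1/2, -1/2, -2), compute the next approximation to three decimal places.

At (1/2, -1/2, -2): F = (-1.500, 12.750, -4.750).
Jacobian J = [[-2·z, 1, -2·x - 2·z], [y, x - 2, 6·z], [z, 10·y - z, x - y]].
At the point, J = [[4.000, 1.000, 3.000], [-0.500, -1.500, -12.000], [-2.000, -3.000, 1.000]] (det J = -130.000).
Solving J·Δ = −F gives Δ = (-0.274, -1.001, 1.199).
Then the next iterate is (x, y, z)₁ = (0.226, -1.501, -0.801).

(0.226, -1.501, -0.801)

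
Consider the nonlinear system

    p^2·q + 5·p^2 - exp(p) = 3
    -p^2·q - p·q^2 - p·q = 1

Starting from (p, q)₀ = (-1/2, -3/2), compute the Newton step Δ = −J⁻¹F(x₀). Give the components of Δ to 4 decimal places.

At (-1/2, -3/2): F = (-2.731531, -0.2500).
Jacobian J = [[2·p·q + 10·p - exp(p), p^2], [-2·p·q - q^2 - q, -p^2 - 2·p·q - p]].
At the point, J = [[-4.106531, 0.2500], [-2.2500, -1.2500]] (det J = 5.695663).
Solving J·Δ = −F gives Δ = (-0.6104, 0.8988).

(-0.6104, 0.8988)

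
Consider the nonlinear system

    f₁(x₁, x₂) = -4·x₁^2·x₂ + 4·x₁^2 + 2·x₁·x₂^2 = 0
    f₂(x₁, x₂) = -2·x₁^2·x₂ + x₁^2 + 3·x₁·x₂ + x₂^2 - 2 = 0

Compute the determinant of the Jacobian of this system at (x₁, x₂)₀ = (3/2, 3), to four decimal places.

J = [[-8·x₁·x₂ + 8·x₁ + 2·x₂^2, -4·x₁^2 + 4·x₁·x₂], [-4·x₁·x₂ + 2·x₁ + 3·x₂, -2·x₁^2 + 3·x₁ + 2·x₂]].
At the point, J = [[-6.0000, 9.0000], [-6.0000, 6.0000]].
det J = 18.0000.

18.0000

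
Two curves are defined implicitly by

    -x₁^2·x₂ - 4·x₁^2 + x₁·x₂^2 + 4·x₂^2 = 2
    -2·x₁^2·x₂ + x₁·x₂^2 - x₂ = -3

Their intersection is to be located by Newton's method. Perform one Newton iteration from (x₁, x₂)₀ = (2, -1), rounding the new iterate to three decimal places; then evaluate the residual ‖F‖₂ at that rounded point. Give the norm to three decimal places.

5.549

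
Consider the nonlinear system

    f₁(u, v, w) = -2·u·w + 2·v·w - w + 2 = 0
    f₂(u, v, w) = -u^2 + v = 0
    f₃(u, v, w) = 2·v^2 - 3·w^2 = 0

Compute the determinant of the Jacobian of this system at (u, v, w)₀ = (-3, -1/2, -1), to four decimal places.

J = [[-2·w, 2·w, -2·u + 2·v - 1], [-2·u, 1, 0], [0, 4·v, -6·w]].
At the point, J = [[2.0000, -2.0000, 4.0000], [6.0000, 1.0000, 0.0000], [0.0000, -2.0000, 6.0000]].
det J = 36.0000.

36.0000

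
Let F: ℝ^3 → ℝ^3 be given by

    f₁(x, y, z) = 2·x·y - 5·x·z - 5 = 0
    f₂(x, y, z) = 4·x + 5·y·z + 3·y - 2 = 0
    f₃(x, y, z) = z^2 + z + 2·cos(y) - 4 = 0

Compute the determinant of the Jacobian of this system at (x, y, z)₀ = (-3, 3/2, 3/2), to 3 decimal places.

J = [[2·y - 5·z, 2·x, -5·x], [4, 5·z + 3, 5·y], [0, -2·sin(y), 2·z + 1]].
At the point, J = [[-4.500, -6.000, 15.000], [4.000, 10.500, 7.500], [0.000, -1.99499, 4.000]].
det J = -280.030.

-280.030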